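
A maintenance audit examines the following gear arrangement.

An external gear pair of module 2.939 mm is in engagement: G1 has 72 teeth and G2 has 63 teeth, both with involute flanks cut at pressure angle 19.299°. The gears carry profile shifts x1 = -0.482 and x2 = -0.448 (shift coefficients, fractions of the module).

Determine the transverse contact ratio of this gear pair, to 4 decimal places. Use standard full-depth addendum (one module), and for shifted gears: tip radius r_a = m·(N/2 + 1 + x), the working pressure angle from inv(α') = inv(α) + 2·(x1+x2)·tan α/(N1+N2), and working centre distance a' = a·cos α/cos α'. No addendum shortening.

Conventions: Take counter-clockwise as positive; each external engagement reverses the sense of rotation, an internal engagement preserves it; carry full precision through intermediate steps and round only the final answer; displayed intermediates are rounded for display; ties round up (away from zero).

2.1138

single-mesh involute tooth geometry (72T engaging 63T at module 2.939)
base radii: r_b1 = 99.858526, r_b2 = 87.376210
tip radii: r_a1 = 107.326402, r_a2 = 94.200828
inv(α') = inv(19.299°) + 2·(-0.482-0.448)·tan α/(72+63) = 0.00851969  ⇒  α' = 16.68426°
a' = a·cos α / cos α' = 198.3825·cos 19.299°/cos 16.68426° = 195.463478
action lengths: √(r_a1²−r_b1²) = 39.334861, √(r_a2²−r_b2²) = 35.202185
base pitch p_b = π·m·cos α = 8.714300
CR = (39.334861 + 35.202185 − 195.463478·sin 16.68426°)/8.714300 = 2.113765
contact ratio ≈ 2.1138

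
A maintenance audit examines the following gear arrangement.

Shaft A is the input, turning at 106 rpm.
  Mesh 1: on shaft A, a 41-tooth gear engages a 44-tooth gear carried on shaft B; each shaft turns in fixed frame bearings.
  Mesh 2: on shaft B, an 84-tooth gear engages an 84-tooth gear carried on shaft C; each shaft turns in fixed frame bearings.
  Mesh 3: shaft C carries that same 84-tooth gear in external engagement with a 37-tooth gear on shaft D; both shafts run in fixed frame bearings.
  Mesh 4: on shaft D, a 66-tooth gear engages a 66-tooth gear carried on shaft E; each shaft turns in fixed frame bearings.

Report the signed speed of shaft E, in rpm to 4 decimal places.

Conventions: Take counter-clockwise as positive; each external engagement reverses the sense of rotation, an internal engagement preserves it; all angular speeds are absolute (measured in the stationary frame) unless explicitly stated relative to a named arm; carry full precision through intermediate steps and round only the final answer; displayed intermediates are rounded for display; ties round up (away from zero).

topology: fixed-axis compound train — 4 meshes, A→E
mesh 1 [41T→44T]: ω = 106.0000×41/44 = 98.7727 rpm, sense flips to −
mesh 2 [84T→84T]: ω = 98.7727×84/84 = 98.7727 rpm, sense flips to +
mesh 3 [84T→37T]: ω = 98.7727×84/37 = 224.2408 rpm, sense flips to −
mesh 4 [66T→66T]: ω = 224.2408×66/66 = 224.2408 rpm, sense flips to +
signed output speed = +224.2408 rpm

+224.2408 rpm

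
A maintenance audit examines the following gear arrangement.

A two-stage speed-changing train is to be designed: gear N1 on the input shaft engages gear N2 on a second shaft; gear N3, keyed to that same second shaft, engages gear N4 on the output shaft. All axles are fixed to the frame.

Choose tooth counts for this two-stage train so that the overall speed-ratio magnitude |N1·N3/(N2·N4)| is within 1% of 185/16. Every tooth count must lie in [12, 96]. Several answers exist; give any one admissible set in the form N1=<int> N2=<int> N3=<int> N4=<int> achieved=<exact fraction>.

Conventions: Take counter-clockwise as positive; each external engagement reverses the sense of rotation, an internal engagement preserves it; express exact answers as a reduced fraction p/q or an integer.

design class (target 185/16): fixed-axis compound train
target = 185/16 in lowest terms: an exact hit needs N1·N3 = k·185 and N2·N4 = k·16 for one integer k, every count in [12, 96]; additionally prefer no 1:1 stage (N1 ≠ N2, N3 ≠ N4)
k = 1…8: no 1:1-free in-range split of k·185 and k·16 into factor pairs; take k = 9
k = 9: N1·N3 = 1665 = 37·45, N2·N4 = 144 = 12·12
achieved = 37·45/(12·12) = 185/16; |achieved − target| = 0 ≤ 37/320 ✓

N1=37 N2=12 N3=45 N4=12 achieved=185/16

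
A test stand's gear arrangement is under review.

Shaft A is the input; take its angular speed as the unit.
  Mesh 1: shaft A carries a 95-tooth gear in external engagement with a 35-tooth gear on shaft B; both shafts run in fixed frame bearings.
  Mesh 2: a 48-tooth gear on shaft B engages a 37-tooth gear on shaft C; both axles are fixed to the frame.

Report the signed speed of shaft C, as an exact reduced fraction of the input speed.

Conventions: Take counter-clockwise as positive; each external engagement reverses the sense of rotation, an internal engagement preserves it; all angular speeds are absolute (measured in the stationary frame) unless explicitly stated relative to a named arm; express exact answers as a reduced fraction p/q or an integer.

2-mesh fixed-axis compound train (all bearings frame-fixed)
mesh 1 [95T→35T]: |ω|/ω_in = 1×95/35 = 19/7, sense flips to −
mesh 2 [48T→37T]: |ω|/ω_in = (19/7)×48/37 = 912/259, sense flips to +
signed output speed (× input speed) = 912/259

912/259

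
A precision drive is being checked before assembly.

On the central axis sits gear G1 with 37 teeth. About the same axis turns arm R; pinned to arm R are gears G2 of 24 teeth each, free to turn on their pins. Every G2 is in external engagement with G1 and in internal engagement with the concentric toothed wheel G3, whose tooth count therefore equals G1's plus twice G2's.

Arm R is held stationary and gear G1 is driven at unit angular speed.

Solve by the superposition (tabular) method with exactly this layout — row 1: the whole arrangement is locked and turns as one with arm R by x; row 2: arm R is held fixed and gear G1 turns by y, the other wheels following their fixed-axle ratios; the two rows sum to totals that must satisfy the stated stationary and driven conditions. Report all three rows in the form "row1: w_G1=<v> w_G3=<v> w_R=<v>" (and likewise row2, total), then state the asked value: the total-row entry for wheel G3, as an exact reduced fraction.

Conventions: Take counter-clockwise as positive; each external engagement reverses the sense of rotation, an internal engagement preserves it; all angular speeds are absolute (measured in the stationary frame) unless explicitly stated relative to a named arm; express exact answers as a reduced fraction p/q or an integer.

row1: w_G1=0 w_G3=0 w_R=0
row2: w_G1=1 w_G3=-37/85 w_R=0
total: w_G1=1 w_G3=-37/85 w_R=0
asked value: -37/85

topology: planetary set — G1 37T / G2 24T / G3 85T, arm = carrier (Willis)
row 1 — lock + rotate with arm: ω_sun = ω_ring = ω_arm = x
row 2: sun turns y, ring = −(37/85)·y, arm 0
boundary: total ω_arm = x = 0 and total ω_sun = x + y = 1  ⇒  y = 1, x = 0
row 2 ring = −(37/85)·1 = -37/85
totals (row 1 + row 2): sun 0 + 1 = 1, ring 0 + (-37/85) = -37/85, arm 0 + 0 = 0
asked cell (total, ring) = -37/85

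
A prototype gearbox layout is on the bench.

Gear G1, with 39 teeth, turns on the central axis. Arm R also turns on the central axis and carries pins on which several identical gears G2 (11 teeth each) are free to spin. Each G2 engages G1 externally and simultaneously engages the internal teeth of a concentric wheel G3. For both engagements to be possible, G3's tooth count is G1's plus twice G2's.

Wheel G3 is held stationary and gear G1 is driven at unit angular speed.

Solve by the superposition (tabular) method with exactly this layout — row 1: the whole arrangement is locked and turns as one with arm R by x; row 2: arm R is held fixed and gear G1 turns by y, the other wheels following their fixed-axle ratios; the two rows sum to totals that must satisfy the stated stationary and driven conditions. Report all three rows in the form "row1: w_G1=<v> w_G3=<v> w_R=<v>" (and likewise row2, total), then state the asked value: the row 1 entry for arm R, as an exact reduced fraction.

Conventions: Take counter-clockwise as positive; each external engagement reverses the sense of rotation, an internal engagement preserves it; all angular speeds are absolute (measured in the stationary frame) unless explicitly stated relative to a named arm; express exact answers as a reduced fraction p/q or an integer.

recognized (axles ride arm R): planetary set, 39/11/61 teeth
row 1 — lock + rotate with arm: ω_sun = ω_ring = ω_arm = x
row 2 (arm held, sun turns y): ω_ring = −(39/61)·y, ω_arm = 0
boundary: total ω_ring = x − (39/61)·y = 0 and total ω_sun = x + y = 1  ⇒  y = 61/100, x = 39/100
row 2 ring = −(39/61)·61/100 = -39/100
totals (row 1 + row 2): sun 39/100 + 61/100 = 1, ring 39/100 + (-39/100) = 0, arm 39/100 + 0 = 39/100
asked cell (row1, arm) = 39/100

row1: w_G1=39/100 w_G3=39/100 w_R=39/100
row2: w_G1=61/100 w_G3=-39/100 w_R=0
total: w_G1=1 w_G3=0 w_R=39/100
asked value: 39/100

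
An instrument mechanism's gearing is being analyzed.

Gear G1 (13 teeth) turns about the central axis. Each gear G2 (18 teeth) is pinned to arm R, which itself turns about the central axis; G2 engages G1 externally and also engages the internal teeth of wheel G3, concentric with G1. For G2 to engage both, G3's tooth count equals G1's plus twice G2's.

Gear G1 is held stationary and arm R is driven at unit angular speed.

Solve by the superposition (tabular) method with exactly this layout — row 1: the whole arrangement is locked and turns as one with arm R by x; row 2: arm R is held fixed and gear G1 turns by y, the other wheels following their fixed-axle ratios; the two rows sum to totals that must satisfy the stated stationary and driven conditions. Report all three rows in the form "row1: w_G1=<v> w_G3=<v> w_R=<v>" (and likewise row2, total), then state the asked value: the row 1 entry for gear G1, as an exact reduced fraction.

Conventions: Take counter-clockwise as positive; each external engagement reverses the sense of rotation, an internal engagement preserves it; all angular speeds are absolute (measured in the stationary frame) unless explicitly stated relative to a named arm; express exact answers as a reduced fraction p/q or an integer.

topology: planetary set — G1 13T / G2 18T / G3 49T, arm = carrier (Willis)
superposition row 1 [locked train]: every member turns x
row 2: sun turns y, ring = −(13/49)·y, arm 0
boundary: total ω_sun = x + y = 0 and total ω_arm = x = 1  ⇒  y = -1, x = 1
row 2 ring = −(13/49)·(-1) = 13/49
totals (row 1 + row 2): sun 1 + (-1) = 0, ring 1 + 13/49 = 62/49, arm 1 + 0 = 1
asked cell (row1, sun) = 1

row1: w_G1=1 w_G3=1 w_R=1
row2: w_G1=-1 w_G3=13/49 w_R=0
total: w_G1=0 w_G3=62/49 w_R=1
asked value: 1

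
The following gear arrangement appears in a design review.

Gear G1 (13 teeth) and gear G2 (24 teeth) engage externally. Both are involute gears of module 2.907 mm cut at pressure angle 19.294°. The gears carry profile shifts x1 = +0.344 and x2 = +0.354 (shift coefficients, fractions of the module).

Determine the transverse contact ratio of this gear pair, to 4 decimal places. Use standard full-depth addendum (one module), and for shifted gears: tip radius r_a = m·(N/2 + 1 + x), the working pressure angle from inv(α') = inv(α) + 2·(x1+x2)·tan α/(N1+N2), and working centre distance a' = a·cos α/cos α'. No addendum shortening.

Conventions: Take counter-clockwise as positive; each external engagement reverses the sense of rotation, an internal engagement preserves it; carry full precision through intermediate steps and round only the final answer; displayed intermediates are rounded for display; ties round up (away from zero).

class = single-mesh tooth geometry [involute pair 13T × 24T, m = 2.907]
base radii: r_b1 = 17.834245, r_b2 = 32.924760
tip radii: r_a1 = 22.802508, r_a2 = 38.820078
inv(α') = inv(19.294°) + 2·(+0.344+0.354)·tan α/(13+24) = 0.02654196  ⇒  α' = 24.05544°
a' = a·cos α / cos α' = 53.7795·cos 19.294°/cos 24.05544° = 55.586620
action lengths: √(r_a1²−r_b1²) = 14.208944, √(r_a2²−r_b2²) = 20.565959
base pitch p_b = π·m·cos α = 8.619682
CR = (14.208944 + 20.565959 − 55.586620·sin 24.05544°)/8.619682 = 1.405697
contact ratio ≈ 1.4057

1.4057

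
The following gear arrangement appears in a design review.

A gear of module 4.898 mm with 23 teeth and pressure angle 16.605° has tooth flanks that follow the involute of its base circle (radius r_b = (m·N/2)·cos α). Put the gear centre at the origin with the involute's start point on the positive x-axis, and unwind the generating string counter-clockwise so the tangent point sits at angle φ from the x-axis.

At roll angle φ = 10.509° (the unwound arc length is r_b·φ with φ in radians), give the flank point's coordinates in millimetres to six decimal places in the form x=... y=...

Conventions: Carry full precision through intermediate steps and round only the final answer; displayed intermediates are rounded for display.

x=54.878365 y=0.110650

topology: single-mesh involute geometry — m = 4.898, N = 23
pitch radius r_p = m·N/2 = 4.898·23/2 = 56.327000
base radius r_b = r_p·cos α = 56.327000·cos 16.605° = 53.978031
roll angle φ = 10.509° = 0.18341665 rad
x = r_b·(cos φ + φ·sin φ) = 54.878365
y = r_b·(sin φ − φ·cos φ) = 0.110650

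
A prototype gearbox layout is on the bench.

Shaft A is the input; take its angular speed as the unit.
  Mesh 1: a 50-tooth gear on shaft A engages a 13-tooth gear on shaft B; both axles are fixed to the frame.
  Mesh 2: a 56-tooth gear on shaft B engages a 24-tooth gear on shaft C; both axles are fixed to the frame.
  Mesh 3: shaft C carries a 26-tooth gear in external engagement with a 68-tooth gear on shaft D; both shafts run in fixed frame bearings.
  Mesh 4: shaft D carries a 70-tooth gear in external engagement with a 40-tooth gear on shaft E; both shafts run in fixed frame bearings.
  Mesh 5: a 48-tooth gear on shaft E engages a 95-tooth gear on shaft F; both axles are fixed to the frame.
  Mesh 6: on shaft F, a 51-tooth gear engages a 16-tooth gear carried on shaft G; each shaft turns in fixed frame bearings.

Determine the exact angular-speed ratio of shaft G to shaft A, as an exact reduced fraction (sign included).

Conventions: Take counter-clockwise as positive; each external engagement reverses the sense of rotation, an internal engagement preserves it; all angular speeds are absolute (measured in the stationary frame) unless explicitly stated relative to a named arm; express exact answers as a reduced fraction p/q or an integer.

class = fixed-axis compound train [6 meshes; 6 ratios multiply, 6 sense flips]
mesh 1 [50T→13T]: running ratio 50/13, sense −
mesh 2 [56T→24T]: running ratio 350/39, sense +
mesh 3 [26T→68T]: running ratio 175/51, sense −
mesh 4 [70T→40T]: running ratio 1225/204, sense +
mesh 5 [48T→95T]: running ratio 980/323, sense −
mesh 6 [51T→16T]: running ratio 735/76, sense +
ω_out/ω_in = 735/76

735/76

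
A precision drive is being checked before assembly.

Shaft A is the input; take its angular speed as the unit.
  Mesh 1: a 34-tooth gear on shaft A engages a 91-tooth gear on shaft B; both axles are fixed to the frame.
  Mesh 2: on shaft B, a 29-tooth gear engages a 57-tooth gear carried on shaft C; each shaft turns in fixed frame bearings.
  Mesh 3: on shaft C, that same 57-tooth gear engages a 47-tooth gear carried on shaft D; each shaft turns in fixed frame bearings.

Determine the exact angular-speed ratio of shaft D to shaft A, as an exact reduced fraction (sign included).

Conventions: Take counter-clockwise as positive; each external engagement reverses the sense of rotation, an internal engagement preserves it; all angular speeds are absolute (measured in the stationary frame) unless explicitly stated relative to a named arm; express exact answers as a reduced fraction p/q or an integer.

-986/4277

class = fixed-axis compound train [3 meshes; 3 ratios multiply, 3 sense flips]
mesh 1 [34T→91T]: running ratio 34/91, sense −
mesh 2 [29T→57T]: running ratio 986/5187, sense +
mesh 3 [57T→47T]: running ratio 986/4277, sense −
ω_out/ω_in = -986/4277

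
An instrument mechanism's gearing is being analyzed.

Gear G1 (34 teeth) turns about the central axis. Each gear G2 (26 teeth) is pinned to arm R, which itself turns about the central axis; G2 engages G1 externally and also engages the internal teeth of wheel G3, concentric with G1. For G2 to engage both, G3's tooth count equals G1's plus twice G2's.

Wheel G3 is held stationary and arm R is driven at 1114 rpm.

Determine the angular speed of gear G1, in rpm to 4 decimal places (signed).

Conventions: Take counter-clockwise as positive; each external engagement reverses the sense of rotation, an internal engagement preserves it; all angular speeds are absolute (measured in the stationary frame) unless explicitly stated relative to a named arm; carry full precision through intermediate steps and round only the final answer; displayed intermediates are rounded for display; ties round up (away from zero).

topology: planetary set — G1 34T / G2 26T / G3 86T, arm = carrier (Willis)
normalise by the input: solve with ω_arm = 1, then scale by 1114 rpm
ring teeth: 34 + 2·26 = 86
34(ω_sun−ω_arm) = −86(ω_ring−ω_arm),  ω_ring = 0, ω_arm = 1
ω_sun = 1 − (86/34)(0−1) = 60/17
scale: ω_sun = 60/17 × 1114 rpm = +3931.7647 rpm

+3931.7647 rpm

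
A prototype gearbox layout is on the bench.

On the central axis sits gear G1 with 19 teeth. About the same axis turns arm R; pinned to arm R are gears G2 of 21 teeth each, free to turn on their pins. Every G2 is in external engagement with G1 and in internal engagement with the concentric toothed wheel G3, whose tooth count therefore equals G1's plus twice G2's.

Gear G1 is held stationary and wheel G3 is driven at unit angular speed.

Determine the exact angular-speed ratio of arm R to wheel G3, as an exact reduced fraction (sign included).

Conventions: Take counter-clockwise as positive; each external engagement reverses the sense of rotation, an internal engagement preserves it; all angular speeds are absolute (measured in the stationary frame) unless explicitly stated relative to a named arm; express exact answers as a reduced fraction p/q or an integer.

61/80

class = planetary set [G3 = 19+2·21 = 61; Willis about the carrier]
ring teeth: 19 + 2·21 = 61
19(ω_sun−ω_arm) = −61(ω_ring−ω_arm),  ω_sun = 0, ω_ring = 1
19(0−ω_arm) = −61(1−ω_arm)  ⇒  80·ω_arm = 61  ⇒  ω_arm = 61/80
ω_out/ω_in = 61/80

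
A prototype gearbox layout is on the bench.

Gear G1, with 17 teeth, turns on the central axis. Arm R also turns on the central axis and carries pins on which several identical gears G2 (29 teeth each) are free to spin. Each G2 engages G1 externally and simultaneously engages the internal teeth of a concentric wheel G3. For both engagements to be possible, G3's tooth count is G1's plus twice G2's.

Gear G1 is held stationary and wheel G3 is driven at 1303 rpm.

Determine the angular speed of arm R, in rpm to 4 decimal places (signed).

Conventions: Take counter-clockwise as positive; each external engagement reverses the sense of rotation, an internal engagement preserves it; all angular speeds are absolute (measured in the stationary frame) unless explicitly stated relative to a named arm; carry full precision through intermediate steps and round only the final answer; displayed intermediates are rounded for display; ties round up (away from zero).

topology: planetary set — G1 17T / G2 29T / G3 75T, arm = carrier (Willis)
normalise by the input: solve with ω_ring = 1, then scale by 1303 rpm
ring teeth: 17 + 2·29 = 75
17(ω_sun−ω_arm) = −75(ω_ring−ω_arm),  ω_sun = 0, ω_ring = 1
17(0−ω_arm) = −75(1−ω_arm)  ⇒  92·ω_arm = 75  ⇒  ω_arm = 75/92
scale: ω_arm = 75/92 × 1303 rpm = +1062.2283 rpm

+1062.2283 rpm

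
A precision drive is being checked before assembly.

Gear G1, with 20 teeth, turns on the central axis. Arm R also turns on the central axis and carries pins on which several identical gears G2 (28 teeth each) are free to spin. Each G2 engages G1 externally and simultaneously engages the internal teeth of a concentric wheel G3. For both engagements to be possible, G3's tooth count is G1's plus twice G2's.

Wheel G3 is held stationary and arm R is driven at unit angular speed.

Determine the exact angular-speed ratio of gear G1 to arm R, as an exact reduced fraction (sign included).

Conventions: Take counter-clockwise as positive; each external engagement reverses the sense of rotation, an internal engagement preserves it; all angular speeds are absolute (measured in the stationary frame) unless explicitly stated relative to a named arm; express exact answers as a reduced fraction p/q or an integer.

24/5

planetary set (20T centre, 28T on arm, 76T internal) — Willis relation
ring teeth: 20 + 2·28 = 76
20(ω_sun−ω_arm) = −76(ω_ring−ω_arm),  ω_ring = 0, ω_arm = 1
ω_sun = 1 − (76/20)(0−1) = 24/5
ω_out/ω_in = 24/5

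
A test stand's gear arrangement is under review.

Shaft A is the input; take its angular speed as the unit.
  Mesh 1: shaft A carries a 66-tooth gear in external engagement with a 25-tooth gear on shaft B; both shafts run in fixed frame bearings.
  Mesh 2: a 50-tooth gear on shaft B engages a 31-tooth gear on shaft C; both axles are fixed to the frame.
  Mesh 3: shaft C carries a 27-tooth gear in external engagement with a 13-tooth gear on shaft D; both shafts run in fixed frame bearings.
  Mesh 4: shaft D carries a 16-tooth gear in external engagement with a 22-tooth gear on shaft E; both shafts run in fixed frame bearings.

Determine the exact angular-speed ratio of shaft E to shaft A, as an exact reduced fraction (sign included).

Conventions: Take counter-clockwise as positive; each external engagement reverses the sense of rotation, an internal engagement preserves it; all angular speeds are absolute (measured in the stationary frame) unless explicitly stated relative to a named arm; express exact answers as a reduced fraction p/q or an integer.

2592/403

class = fixed-axis compound train [4 meshes; 4 ratios multiply, 4 sense flips]
mesh 1 [66T→25T]: running ratio 66/25, sense −
mesh 2 [50T→31T]: running ratio 132/31, sense +
mesh 3 [27T→13T]: running ratio 3564/403, sense −
mesh 4 [16T→22T]: running ratio 2592/403, sense +
ω_out/ω_in = 2592/403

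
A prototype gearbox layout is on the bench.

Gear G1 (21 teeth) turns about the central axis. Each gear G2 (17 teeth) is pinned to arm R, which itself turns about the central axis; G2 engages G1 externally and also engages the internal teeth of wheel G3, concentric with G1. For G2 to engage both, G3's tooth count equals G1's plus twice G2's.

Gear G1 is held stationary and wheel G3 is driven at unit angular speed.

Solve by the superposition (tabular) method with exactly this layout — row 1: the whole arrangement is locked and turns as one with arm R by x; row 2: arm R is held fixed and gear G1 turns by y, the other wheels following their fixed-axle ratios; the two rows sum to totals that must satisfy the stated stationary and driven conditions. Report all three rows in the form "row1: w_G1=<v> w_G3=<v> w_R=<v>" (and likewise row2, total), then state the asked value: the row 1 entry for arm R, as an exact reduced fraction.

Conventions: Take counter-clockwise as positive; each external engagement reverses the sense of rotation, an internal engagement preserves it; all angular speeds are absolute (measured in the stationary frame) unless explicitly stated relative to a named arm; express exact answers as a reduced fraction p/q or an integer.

topology: planetary set — G1 21T / G2 17T / G3 55T, arm = carrier (Willis)
row 1 (train locked, turned with arm): all members turn x
superposition row 2 [arm held]: sun y, ring −(21/55)·y, arm 0
boundary: total ω_sun = x + y = 0 and total ω_ring = x − (21/55)·y = 1  ⇒  y = -55/76, x = 55/76
row 2 ring = −(21/55)·(-55/76) = 21/76
totals (row 1 + row 2): sun 55/76 + (-55/76) = 0, ring 55/76 + 21/76 = 1, arm 55/76 + 0 = 55/76
asked cell (row1, arm) = 55/76

row1: w_G1=55/76 w_G3=55/76 w_R=55/76
row2: w_G1=-55/76 w_G3=21/76 w_R=0
total: w_G1=0 w_G3=1 w_R=55/76
asked value: 55/76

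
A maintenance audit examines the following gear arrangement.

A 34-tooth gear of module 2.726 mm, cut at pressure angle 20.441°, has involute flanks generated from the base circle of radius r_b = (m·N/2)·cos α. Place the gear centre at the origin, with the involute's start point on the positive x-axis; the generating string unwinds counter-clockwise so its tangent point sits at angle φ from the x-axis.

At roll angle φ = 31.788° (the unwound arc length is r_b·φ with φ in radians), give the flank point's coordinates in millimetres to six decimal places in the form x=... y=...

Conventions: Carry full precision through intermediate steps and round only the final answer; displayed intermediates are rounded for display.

x=49.601535 y=2.396638

single-mesh involute tooth geometry (34T wheel at module 2.726)
pitch radius r_p = m·N/2 = 2.726·34/2 = 46.342000
base radius r_b = r_p·cos α = 46.342000·cos 20.441° = 43.423952
roll angle φ = 31.788° = 0.55480526 rad
x = r_b·(cos φ + φ·sin φ) = 49.601535
y = r_b·(sin φ − φ·cos φ) = 2.396638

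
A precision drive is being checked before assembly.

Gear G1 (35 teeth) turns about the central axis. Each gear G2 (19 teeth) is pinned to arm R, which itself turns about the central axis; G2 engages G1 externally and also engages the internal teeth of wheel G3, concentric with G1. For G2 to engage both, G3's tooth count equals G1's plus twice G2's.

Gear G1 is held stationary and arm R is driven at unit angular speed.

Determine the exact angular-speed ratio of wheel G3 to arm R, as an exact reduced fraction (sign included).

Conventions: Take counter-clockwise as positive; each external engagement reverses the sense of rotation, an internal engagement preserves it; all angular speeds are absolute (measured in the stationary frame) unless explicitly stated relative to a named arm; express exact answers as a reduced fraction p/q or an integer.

topology: planetary set — G1 35T / G2 19T / G3 73T, arm = carrier (Willis)
ring teeth: 35 + 2·19 = 73
35(ω_sun−ω_arm) = −73(ω_ring−ω_arm),  ω_sun = 0, ω_arm = 1
ω_ring = 1 − (35/73)(0−1) = 108/73
ω_out/ω_in = 108/73

108/73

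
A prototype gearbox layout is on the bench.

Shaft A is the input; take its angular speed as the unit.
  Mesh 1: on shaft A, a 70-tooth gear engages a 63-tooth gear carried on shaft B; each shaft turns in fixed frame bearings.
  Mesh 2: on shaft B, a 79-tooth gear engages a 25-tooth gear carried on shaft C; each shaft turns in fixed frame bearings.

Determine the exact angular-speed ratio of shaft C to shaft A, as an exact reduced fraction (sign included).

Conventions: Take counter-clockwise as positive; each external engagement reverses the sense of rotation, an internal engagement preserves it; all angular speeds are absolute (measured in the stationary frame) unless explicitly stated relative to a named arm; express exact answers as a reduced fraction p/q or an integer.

class = fixed-axis compound train [2 meshes; 2 ratios multiply, 2 sense flips]
mesh 1 [70T→63T]: running ratio 10/9, sense −
mesh 2 [79T→25T]: running ratio 158/45, sense +
ω_out/ω_in = 158/45

158/45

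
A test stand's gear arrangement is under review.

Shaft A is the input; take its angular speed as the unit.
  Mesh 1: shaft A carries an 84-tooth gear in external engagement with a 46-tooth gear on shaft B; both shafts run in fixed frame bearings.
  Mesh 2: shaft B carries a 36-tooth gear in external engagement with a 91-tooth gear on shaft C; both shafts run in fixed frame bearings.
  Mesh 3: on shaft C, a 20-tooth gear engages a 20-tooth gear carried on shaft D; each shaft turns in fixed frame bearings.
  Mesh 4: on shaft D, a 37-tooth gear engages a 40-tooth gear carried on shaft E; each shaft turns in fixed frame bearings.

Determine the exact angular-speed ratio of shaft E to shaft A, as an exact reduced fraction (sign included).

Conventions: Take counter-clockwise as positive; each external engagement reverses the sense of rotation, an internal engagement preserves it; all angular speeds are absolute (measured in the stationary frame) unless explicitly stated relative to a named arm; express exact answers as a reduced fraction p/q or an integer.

class = fixed-axis compound train [4 meshes; 4 ratios multiply, 4 sense flips]
mesh 1 [84T→46T]: running ratio 42/23, sense −
mesh 2 [36T→91T]: running ratio 216/299, sense +
mesh 3 [20T→20T]: running ratio 216/299, sense −
mesh 4 [37T→40T]: running ratio 999/1495, sense +
ω_out/ω_in = 999/1495

999/1495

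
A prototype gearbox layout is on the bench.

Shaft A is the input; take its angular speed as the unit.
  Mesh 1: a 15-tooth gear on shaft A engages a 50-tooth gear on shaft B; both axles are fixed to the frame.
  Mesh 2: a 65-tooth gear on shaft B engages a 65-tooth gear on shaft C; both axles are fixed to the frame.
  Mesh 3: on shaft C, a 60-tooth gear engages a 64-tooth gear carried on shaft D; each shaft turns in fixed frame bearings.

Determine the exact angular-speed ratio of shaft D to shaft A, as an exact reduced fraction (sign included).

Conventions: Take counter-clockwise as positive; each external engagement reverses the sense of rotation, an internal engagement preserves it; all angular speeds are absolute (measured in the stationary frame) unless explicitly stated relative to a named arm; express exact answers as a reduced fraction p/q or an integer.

class = fixed-axis compound train [3 meshes; 3 ratios multiply, 3 sense flips]
mesh 1 [15T→50T]: running ratio 3/10, sense −
mesh 2 [65T→65T]: running ratio 3/10, sense +
mesh 3 [60T→64T]: running ratio 9/32, sense −
ω_out/ω_in = -9/32

-9/32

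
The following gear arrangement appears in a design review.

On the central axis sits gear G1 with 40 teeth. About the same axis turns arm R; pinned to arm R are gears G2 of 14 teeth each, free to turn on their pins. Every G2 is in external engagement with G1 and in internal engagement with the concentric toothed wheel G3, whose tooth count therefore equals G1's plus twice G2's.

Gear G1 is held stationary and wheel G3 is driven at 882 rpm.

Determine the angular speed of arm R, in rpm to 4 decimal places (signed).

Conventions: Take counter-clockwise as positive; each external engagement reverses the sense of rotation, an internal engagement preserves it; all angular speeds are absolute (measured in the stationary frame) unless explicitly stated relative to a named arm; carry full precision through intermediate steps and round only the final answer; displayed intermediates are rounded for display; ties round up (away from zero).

recognized (axles ride arm R): planetary set, 40/14/68 teeth
normalise by the input: solve with ω_ring = 1, then scale by 882 rpm
ring teeth: 40 + 2·14 = 68
40(ω_sun−ω_arm) = −68(ω_ring−ω_arm),  ω_sun = 0, ω_ring = 1
40(0−ω_arm) = −68(1−ω_arm)  ⇒  108·ω_arm = 68  ⇒  ω_arm = 17/27
scale: ω_arm = 17/27 × 882 rpm = +555.3333 rpm

+555.3333 rpm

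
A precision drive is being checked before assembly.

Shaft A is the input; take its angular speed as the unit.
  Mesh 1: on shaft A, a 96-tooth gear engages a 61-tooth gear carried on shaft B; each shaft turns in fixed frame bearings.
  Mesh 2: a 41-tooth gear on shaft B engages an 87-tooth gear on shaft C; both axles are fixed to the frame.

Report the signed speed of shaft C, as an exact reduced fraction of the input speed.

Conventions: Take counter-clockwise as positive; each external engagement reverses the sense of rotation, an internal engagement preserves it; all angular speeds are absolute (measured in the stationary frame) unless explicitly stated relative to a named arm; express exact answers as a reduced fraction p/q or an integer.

2-mesh fixed-axis compound train (all bearings frame-fixed)
mesh 1 [96T→61T]: |ω|/ω_in = 1×96/61 = 96/61, sense flips to −
mesh 2 [41T→87T]: |ω|/ω_in = (96/61)×41/87 = 1312/1769, sense flips to +
signed output speed (× input speed) = 1312/1769

1312/1769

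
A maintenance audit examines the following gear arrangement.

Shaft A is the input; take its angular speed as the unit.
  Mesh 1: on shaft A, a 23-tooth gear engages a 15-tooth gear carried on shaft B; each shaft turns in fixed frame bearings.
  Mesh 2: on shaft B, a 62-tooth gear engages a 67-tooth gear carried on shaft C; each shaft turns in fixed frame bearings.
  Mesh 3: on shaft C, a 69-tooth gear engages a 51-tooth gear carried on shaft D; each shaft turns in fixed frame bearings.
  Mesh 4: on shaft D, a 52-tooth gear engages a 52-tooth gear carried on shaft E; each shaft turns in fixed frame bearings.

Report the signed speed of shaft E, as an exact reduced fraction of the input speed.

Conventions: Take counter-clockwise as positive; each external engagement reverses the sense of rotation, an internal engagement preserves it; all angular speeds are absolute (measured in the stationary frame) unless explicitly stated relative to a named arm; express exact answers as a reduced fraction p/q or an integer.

32798/17085

4-mesh fixed-axis compound train (all bearings frame-fixed)
mesh 1 [23T→15T]: |ω|/ω_in = 1×23/15 = 23/15, sense flips to −
mesh 2 [62T→67T]: |ω|/ω_in = (23/15)×62/67 = 1426/1005, sense flips to +
mesh 3 [69T→51T]: |ω|/ω_in = (1426/1005)×69/51 = 32798/17085, sense flips to −
mesh 4 [52T→52T]: |ω|/ω_in = (32798/17085)×52/52 = 32798/17085, sense flips to +
signed output speed (× input speed) = 32798/17085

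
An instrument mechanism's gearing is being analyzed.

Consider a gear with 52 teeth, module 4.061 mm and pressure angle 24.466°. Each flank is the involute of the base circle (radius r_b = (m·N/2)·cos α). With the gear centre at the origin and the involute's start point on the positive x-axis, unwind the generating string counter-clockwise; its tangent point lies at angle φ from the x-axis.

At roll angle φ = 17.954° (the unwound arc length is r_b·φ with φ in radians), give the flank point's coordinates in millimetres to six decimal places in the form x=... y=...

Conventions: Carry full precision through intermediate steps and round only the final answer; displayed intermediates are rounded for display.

x=100.708329 y=0.976047

topology: single-mesh involute geometry — m = 4.061, N = 52
pitch radius r_p = m·N/2 = 4.061·52/2 = 105.586000
base radius r_b = r_p·cos α = 105.586000·cos 24.466° = 96.105137
roll angle φ = 17.954° = 0.31335641 rad
x = r_b·(cos φ + φ·sin φ) = 100.708329
y = r_b·(sin φ − φ·cos φ) = 0.976047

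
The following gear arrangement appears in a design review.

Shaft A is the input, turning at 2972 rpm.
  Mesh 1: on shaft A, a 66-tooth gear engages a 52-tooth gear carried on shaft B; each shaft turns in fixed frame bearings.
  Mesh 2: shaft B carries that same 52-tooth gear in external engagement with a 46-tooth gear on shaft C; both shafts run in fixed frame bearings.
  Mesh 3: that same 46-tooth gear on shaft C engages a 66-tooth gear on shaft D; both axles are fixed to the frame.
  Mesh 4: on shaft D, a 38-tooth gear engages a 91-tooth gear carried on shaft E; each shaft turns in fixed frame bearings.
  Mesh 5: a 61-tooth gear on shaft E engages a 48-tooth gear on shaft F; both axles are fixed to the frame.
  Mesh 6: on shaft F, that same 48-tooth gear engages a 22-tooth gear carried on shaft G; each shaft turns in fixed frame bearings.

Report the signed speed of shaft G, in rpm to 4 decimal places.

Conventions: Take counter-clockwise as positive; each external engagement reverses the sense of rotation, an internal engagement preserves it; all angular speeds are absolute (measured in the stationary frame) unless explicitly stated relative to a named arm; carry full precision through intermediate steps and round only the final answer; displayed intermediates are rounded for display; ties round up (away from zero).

topology: fixed-axis compound train — 6 meshes, A→G
mesh 1 [66T→52T]: ω = 2972.0000×66/52 = 3772.1538 rpm, sense flips to −
mesh 2 [52T→46T]: ω = 3772.1538×52/46 = 4264.1739 rpm, sense flips to +
mesh 3 [46T→66T]: ω = 4264.1739×46/66 = 2972.0000 rpm, sense flips to −
mesh 4 [38T→91T]: ω = 2972.0000×38/91 = 1241.0549 rpm, sense flips to +
mesh 5 [61T→48T]: ω = 1241.0549×61/48 = 1577.1740 rpm, sense flips to −
mesh 6 [48T→22T]: ω = 1577.1740×48/22 = 3441.1069 rpm, sense flips to +
signed output speed = +3441.1069 rpm

+3441.1069 rpm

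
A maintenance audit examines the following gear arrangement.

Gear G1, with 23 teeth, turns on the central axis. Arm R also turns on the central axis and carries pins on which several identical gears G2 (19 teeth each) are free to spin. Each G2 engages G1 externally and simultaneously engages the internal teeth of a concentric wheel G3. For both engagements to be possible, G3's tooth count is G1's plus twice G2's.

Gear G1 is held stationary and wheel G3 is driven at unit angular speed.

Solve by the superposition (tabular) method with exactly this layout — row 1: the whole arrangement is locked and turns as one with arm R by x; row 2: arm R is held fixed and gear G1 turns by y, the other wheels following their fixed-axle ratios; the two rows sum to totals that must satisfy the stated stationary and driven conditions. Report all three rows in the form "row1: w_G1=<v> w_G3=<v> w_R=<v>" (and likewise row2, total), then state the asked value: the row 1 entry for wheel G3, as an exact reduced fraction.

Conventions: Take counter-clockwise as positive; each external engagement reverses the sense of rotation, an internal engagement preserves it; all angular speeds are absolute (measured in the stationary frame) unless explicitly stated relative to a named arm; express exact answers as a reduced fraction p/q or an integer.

topology: planetary set — G1 23T / G2 19T / G3 61T, arm = carrier (Willis)
row 1 (train locked, turned with arm): all members turn x
row 2 — arm fixed, fixed-axis ratios: sun y, ring −(23/61)·y, arm 0
boundary: total ω_sun = x + y = 0 and total ω_ring = x − (23/61)·y = 1  ⇒  y = -61/84, x = 61/84
row 2 ring = −(23/61)·(-61/84) = 23/84
totals (row 1 + row 2): sun 61/84 + (-61/84) = 0, ring 61/84 + 23/84 = 1, arm 61/84 + 0 = 61/84
asked cell (row1, ring) = 61/84

row1: w_G1=61/84 w_G3=61/84 w_R=61/84
row2: w_G1=-61/84 w_G3=23/84 w_R=0
total: w_G1=0 w_G3=1 w_R=61/84
asked value: 61/84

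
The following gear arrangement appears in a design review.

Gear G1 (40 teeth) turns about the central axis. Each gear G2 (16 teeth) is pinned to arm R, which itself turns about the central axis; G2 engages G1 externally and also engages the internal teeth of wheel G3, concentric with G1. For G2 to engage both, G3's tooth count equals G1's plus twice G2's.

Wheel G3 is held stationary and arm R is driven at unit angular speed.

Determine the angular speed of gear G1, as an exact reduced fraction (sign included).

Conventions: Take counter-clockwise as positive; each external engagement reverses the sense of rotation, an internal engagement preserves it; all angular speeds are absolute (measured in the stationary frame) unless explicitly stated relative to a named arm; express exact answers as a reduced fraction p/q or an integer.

14/5

class = planetary set [G3 = 40+2·16 = 72; Willis about the carrier]
ring teeth: 40 + 2·16 = 72
40(ω_sun−ω_arm) = −72(ω_ring−ω_arm),  ω_ring = 0, ω_arm = 1
ω_sun = 1 − (72/40)(0−1) = 14/5
exact speed ratio = 14/5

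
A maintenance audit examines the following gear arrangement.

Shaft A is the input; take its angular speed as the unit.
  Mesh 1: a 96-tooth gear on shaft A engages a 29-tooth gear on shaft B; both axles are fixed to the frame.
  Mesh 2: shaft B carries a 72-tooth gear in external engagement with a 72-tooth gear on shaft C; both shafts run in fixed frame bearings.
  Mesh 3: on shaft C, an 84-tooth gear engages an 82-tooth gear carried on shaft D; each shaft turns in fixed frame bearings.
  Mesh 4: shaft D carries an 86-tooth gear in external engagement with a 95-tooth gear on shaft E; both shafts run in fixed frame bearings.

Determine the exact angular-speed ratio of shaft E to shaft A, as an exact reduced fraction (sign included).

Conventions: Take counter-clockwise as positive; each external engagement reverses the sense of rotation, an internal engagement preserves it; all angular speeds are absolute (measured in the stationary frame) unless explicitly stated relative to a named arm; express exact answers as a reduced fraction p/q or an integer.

346752/112955

class = fixed-axis compound train [4 meshes; 4 ratios multiply, 4 sense flips]
mesh 1 [96T→29T]: running ratio 96/29, sense −
mesh 2 [72T→72T]: running ratio 96/29, sense +
mesh 3 [84T→82T]: running ratio 4032/1189, sense −
mesh 4 [86T→95T]: running ratio 346752/112955, sense +
ω_out/ω_in = 346752/112955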